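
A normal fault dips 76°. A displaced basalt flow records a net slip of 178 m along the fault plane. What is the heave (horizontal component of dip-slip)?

heave = dip-slip × cos(dip) = 178 m × cos(76°) = 43.1 m

43.1 m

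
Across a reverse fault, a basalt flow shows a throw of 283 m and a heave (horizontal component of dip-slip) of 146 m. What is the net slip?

net slip = √(throw² + heave²) = √(283² + 146²) = 318 m

318 m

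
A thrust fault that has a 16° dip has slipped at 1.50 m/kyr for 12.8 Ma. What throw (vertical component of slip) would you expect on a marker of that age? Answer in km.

5.29 km

dip-slip = rate × time = 1.50 m/kyr × 12.8 Ma = 19200 m
throw = dip-slip × sin(dip) = 19200 × sin(16°) = 5290 m = 5.29 km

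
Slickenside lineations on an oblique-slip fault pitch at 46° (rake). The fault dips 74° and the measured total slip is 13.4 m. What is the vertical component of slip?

9.27 m

dip-slip = net slip × sin(rake) = 13.4 m × sin(46°) = 9.639 m
throw = dip-slip × sin(dip) = 9.639 × sin(74°) = 9.27 m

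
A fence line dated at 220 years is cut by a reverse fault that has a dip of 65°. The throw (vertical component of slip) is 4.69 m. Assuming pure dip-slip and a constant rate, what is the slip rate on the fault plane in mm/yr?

dip-slip = throw / sin(dip) = 4.69 m / sin(65°) = 5.175 m
rate = 5.175 m / 220 years = 0.0235 m/yr = 23.5 mm/yr

23.5 mm/yr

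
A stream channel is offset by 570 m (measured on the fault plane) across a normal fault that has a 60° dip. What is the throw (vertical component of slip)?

494 m

throw = dip-slip × sin(dip) = 570 m × sin(60°) = 494 m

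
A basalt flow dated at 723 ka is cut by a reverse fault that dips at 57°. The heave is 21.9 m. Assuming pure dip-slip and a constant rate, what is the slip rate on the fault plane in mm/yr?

dip-slip = heave / cos(dip) = 21.9 m / cos(57°) = 40.21 m
rate = 40.21 m / 723 ka = 0.0000556 m/yr = 0.0556 mm/yr

0.0556 mm/yr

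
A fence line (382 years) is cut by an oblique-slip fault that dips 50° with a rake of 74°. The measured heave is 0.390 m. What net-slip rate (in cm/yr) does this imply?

dip-slip = heave / cos(dip) = 0.390 / cos(50°) = 0.6067 m
net slip = dip-slip / sin(rake) = 0.6067 / sin(74°) = 0.6312 m
rate = 0.6312 m / 382 years = 0.00165 m/yr = 0.165 cm/yr

0.165 cm/yr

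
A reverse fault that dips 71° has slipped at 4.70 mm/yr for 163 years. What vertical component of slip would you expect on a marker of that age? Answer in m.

dip-slip = rate × time = 4.70 mm/yr × 163 years = 0.7661 m
throw = dip-slip × sin(dip) = 0.7661 × sin(71°) = 0.724 m

0.724 m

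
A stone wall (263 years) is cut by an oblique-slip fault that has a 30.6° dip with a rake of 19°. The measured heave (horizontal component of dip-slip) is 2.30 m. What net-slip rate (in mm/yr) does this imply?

dip-slip = heave / cos(dip) = 2.30 / cos(30.6°) = 2.672 m
net slip = dip-slip / sin(rake) = 2.672 / sin(19°) = 8.208 m
rate = 8.208 m / 263 years = 0.0312 m/yr = 31.2 mm/yr

31.2 mm/yr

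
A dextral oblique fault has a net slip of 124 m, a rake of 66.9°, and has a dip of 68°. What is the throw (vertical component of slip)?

106 m

dip-slip = net slip × sin(rake) = 124 m × sin(66.9°) = 114.1 m
throw = dip-slip × sin(dip) = 114.1 × sin(68°) = 106 m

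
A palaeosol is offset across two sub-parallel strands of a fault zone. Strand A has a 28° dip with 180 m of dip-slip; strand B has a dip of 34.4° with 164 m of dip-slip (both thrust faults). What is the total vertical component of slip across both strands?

177 m

throw_A = 180 × sin(28°) = 84.50 m
throw_B = 164 × sin(34.4°) = 92.65 m
total = 84.50 + 92.65 = 177 m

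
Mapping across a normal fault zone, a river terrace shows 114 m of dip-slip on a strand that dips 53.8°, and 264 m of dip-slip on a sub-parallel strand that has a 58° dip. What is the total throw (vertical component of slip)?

throw_A = 114 × sin(53.8°) = 91.99 m
throw_B = 264 × sin(58°) = 223.9 m
total = 91.99 + 223.9 = 316 m

316 m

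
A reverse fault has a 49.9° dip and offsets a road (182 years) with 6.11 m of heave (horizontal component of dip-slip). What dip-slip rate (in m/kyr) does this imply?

dip-slip = heave / cos(dip) = 6.11 m / cos(49.9°) = 9.486 m
rate = 9.486 m / 182 years = 0.0521 m/yr = 52.1 m/kyr

52.1 m/kyr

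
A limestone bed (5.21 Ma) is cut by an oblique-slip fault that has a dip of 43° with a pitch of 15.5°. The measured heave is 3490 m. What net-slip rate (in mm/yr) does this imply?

3.43 mm/yr

dip-slip = heave / cos(dip) = 3490 / cos(43°) = 4772 m
net slip = dip-slip / sin(rake) = 4772 / sin(15.5°) = 17860 m
rate = 17860 m / 5.21 Ma = 0.00343 m/yr = 3.43 mm/yr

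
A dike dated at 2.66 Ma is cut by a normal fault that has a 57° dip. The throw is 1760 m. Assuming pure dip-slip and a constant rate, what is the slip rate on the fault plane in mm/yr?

0.789 mm/yr

dip-slip = throw / sin(dip) = 1760 m / sin(57°) = 2099 m
rate = 2099 m / 2.66 Ma = 0.000789 m/yr = 0.789 mm/yr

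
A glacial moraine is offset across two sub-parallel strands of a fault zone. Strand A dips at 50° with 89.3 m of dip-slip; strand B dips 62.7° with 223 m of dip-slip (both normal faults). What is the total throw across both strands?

throw_A = 89.3 × sin(50°) = 68.41 m
throw_B = 223 × sin(62.7°) = 198.2 m
total = 68.41 + 198.2 = 267 m

267 m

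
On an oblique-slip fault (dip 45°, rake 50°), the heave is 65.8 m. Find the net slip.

121 m

dip-slip = heave / cos(dip) = 65.8 / cos(45°) = 93.06 m
net slip = dip-slip / sin(rake) = 93.06 / sin(50°) = 121 m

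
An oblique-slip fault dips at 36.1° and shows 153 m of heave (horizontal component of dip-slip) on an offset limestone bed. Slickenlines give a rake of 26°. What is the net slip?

dip-slip = heave / cos(dip) = 153 / cos(36.1°) = 189.4 m
net slip = dip-slip / sin(rake) = 189.4 / sin(26°) = 432 m

432 m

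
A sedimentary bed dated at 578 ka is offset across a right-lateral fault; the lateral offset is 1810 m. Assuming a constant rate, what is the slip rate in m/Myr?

rate = 1810 m / 578 ka = 0.00313 m/yr = 3130 m/Myr

3130 m/Myr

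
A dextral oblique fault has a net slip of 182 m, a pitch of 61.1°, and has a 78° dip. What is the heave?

dip-slip = net slip × sin(rake) = 182 m × sin(61.1°) = 159.3 m
heave = dip-slip × cos(dip) = 159.3 × cos(78°) = 33.1 m

33.1 m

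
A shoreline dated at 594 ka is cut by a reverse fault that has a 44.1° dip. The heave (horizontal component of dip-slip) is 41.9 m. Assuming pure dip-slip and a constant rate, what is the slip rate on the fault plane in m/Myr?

98.2 m/Myr

dip-slip = heave / cos(dip) = 41.9 m / cos(44.1°) = 58.35 m
rate = 58.35 m / 594 ka = 0.0000982 m/yr = 98.2 m/Myr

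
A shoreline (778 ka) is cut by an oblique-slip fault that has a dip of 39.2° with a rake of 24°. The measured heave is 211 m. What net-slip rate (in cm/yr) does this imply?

dip-slip = heave / cos(dip) = 211 / cos(39.2°) = 272.3 m
net slip = dip-slip / sin(rake) = 272.3 / sin(24°) = 669.4 m
rate = 669.4 m / 778 ka = 0.000860 m/yr = 0.0860 cm/yr

0.0860 cm/yr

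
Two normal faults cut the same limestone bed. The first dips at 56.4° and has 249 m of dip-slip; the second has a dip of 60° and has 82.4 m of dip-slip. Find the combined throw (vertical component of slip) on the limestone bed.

279 m

throw_A = 249 × sin(56.4°) = 207.4 m
throw_B = 82.4 × sin(60°) = 71.36 m
total = 207.4 + 71.36 = 279 m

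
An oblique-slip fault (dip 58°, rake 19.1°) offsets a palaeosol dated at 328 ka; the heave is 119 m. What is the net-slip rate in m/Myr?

2090 m/Myr

dip-slip = heave / cos(dip) = 119 / cos(58°) = 224.6 m
net slip = dip-slip / sin(rake) = 224.6 / sin(19.1°) = 686.3 m
rate = 686.3 m / 328 ka = 0.00209 m/yr = 2090 m/Myr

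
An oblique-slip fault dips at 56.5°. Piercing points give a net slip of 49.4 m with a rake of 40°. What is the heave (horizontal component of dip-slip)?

17.5 m

dip-slip = net slip × sin(rake) = 49.4 m × sin(40°) = 31.75 m
heave = dip-slip × cos(dip) = 31.75 × cos(56.5°) = 17.5 m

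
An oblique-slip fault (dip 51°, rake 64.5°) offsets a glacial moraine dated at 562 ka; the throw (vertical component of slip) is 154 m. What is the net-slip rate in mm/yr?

dip-slip = throw / sin(dip) = 154 / sin(51°) = 198.2 m
net slip = dip-slip / sin(rake) = 198.2 / sin(64.5°) = 219.5 m
rate = 219.5 m / 562 ka = 0.000391 m/yr = 0.391 mm/yr

0.391 mm/yr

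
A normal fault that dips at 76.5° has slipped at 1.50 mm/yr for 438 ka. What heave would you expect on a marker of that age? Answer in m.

dip-slip = rate × time = 1.50 mm/yr × 438 ka = 657 m
heave = dip-slip × cos(dip) = 657 × cos(76.5°) = 153 m

153 m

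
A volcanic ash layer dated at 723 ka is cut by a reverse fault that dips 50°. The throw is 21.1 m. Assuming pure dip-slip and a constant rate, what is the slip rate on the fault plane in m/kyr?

0.0381 m/kyr

dip-slip = throw / sin(dip) = 21.1 m / sin(50°) = 27.54 m
rate = 27.54 m / 723 ka = 0.0000381 m/yr = 0.0381 m/kyr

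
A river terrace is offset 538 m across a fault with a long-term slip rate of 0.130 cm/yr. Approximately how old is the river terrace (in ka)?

414 ka

age = offset / rate = 538 m / (0.130 cm/yr) = 414000 yr = 414 ka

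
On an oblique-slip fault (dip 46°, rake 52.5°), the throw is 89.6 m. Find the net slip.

dip-slip = throw / sin(dip) = 89.6 / sin(46°) = 124.6 m
net slip = dip-slip / sin(rake) = 124.6 / sin(52.5°) = 157 m

157 m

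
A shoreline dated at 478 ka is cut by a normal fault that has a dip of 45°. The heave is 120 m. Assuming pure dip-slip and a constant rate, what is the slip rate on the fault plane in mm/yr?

0.355 mm/yr

dip-slip = heave / cos(dip) = 120 m / cos(45°) = 169.7 m
rate = 169.7 m / 478 ka = 0.000355 m/yr = 0.355 mm/yr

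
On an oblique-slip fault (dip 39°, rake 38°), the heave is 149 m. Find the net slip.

dip-slip = heave / cos(dip) = 149 / cos(39°) = 191.7 m
net slip = dip-slip / sin(rake) = 191.7 / sin(38°) = 311 m

311 m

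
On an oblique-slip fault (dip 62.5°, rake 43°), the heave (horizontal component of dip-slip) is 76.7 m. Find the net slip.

dip-slip = heave / cos(dip) = 76.7 / cos(62.5°) = 166.1 m
net slip = dip-slip / sin(rake) = 166.1 / sin(43°) = 244 m

244 m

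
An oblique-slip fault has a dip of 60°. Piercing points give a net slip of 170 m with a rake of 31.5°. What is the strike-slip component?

145 m

strike-slip = net slip × cos(rake) = 170 m × cos(31.5°) = 145 m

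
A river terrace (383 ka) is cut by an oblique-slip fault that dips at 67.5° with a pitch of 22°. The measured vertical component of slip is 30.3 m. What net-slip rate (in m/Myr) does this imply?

229 m/Myr

dip-slip = throw / sin(dip) = 30.3 / sin(67.5°) = 32.80 m
net slip = dip-slip / sin(rake) = 32.80 / sin(22°) = 87.55 m
rate = 87.55 m / 383 ka = 0.000229 m/yr = 229 m/Myr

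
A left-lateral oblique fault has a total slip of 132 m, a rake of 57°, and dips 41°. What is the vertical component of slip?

dip-slip = net slip × sin(rake) = 132 m × sin(57°) = 110.7 m
throw = dip-slip × sin(dip) = 110.7 × sin(41°) = 72.6 m

72.6 m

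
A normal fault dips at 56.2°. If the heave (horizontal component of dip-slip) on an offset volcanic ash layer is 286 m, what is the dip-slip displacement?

dip-slip = heave / cos(dip) = 286 / cos(56.2°) = 514 m

514 m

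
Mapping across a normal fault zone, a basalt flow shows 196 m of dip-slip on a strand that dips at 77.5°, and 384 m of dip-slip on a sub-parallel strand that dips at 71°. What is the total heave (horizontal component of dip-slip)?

167 m

heave_A = 196 × cos(77.5°) = 42.42 m
heave_B = 384 × cos(71°) = 125 m
total = 42.42 + 125 = 167 m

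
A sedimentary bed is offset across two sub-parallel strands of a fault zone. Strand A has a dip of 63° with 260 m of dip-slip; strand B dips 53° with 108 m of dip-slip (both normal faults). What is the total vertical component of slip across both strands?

throw_A = 260 × sin(63°) = 231.7 m
throw_B = 108 × sin(53°) = 86.25 m
total = 231.7 + 86.25 = 318 m

318 m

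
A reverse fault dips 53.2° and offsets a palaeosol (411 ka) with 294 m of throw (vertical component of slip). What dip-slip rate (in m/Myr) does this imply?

dip-slip = throw / sin(dip) = 294 m / sin(53.2°) = 367.2 m
rate = 367.2 m / 411 ka = 0.000893 m/yr = 893 m/Myr

893 m/Myr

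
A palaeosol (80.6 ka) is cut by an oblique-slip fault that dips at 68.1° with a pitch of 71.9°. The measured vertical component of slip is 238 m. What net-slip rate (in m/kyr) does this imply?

dip-slip = throw / sin(dip) = 238 / sin(68.1°) = 256.5 m
net slip = dip-slip / sin(rake) = 256.5 / sin(71.9°) = 269.9 m
rate = 269.9 m / 80.6 ka = 0.00335 m/yr = 3.35 m/kyr

3.35 m/kyr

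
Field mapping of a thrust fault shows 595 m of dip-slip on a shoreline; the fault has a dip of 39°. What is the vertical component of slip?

374 m

throw = dip-slip × sin(dip) = 595 m × sin(39°) = 374 m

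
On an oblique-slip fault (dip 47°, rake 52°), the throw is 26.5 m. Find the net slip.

dip-slip = throw / sin(dip) = 26.5 / sin(47°) = 36.23 m
net slip = dip-slip / sin(rake) = 36.23 / sin(52°) = 46 m

46 m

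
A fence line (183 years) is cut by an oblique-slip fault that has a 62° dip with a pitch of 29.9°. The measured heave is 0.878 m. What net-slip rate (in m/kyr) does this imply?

20.5 m/kyr

dip-slip = heave / cos(dip) = 0.878 / cos(62°) = 1.870 m
net slip = dip-slip / sin(rake) = 1.870 / sin(29.9°) = 3.752 m
rate = 3.752 m / 183 years = 0.0205 m/yr = 20.5 m/kyr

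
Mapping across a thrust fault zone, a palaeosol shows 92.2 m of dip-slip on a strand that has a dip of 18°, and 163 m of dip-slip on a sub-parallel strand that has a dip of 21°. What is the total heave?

heave_A = 92.2 × cos(18°) = 87.69 m
heave_B = 163 × cos(21°) = 152.2 m
total = 87.69 + 152.2 = 240 m

240 m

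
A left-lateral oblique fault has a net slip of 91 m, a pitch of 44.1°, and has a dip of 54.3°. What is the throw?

51.4 m

dip-slip = net slip × sin(rake) = 91 m × sin(44.1°) = 63.33 m
throw = dip-slip × sin(dip) = 63.33 × sin(54.3°) = 51.4 m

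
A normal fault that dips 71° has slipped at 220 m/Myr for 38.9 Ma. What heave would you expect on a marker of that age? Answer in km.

dip-slip = rate × time = 220 m/Myr × 38.9 Ma = 8558 m
heave = dip-slip × cos(dip) = 8558 × cos(71°) = 2790 m = 2.79 km

2.79 km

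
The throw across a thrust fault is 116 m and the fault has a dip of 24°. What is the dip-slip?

dip-slip = throw / sin(dip) = 116 / sin(24°) = 285 m

285 m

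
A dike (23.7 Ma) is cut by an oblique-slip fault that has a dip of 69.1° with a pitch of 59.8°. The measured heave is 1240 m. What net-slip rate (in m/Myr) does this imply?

170 m/Myr

dip-slip = heave / cos(dip) = 1240 / cos(69.1°) = 3476 m
net slip = dip-slip / sin(rake) = 3476 / sin(59.8°) = 4022 m
rate = 4022 m / 23.7 Ma = 0.000170 m/yr = 170 m/Myr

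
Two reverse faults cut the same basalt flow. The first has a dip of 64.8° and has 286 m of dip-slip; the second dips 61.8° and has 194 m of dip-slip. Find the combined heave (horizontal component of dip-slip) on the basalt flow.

heave_A = 286 × cos(64.8°) = 121.8 m
heave_B = 194 × cos(61.8°) = 91.67 m
total = 121.8 + 91.67 = 213 m

213 m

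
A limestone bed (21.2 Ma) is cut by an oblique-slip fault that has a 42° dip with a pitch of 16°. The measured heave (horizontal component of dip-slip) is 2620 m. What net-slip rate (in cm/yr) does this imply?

dip-slip = heave / cos(dip) = 2620 / cos(42°) = 3526 m
net slip = dip-slip / sin(rake) = 3526 / sin(16°) = 12790 m
rate = 12790 m / 21.2 Ma = 0.000603 m/yr = 0.0603 cm/yr

0.0603 cm/yr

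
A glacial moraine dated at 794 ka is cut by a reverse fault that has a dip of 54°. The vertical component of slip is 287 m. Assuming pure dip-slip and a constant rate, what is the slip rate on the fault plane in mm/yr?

dip-slip = throw / sin(dip) = 287 m / sin(54°) = 354.8 m
rate = 354.8 m / 794 ka = 0.000447 m/yr = 0.447 mm/yr

0.447 mm/yr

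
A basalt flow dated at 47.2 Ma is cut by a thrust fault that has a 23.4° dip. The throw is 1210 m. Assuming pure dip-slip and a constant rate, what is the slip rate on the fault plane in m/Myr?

dip-slip = throw / sin(dip) = 1210 m / sin(23.4°) = 3047 m
rate = 3047 m / 47.2 Ma = 0.0000645 m/yr = 64.5 m/Myr

64.5 m/Myr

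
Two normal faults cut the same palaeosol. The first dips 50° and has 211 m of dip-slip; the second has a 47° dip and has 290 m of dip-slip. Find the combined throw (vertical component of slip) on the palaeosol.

374 m

throw_A = 211 × sin(50°) = 161.6 m
throw_B = 290 × sin(47°) = 212.1 m
total = 161.6 + 212.1 = 374 m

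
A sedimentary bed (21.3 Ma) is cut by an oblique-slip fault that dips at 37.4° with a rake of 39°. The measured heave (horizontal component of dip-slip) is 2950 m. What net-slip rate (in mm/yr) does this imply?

0.277 mm/yr

dip-slip = heave / cos(dip) = 2950 / cos(37.4°) = 3713 m
net slip = dip-slip / sin(rake) = 3713 / sin(39°) = 5901 m
rate = 5901 m / 21.3 Ma = 0.000277 m/yr = 0.277 mm/yr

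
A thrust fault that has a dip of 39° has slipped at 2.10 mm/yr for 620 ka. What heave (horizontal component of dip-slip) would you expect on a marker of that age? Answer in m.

1010 m

dip-slip = rate × time = 2.10 mm/yr × 620 ka = 1302 m
heave = dip-slip × cos(dip) = 1302 × cos(39°) = 1010 m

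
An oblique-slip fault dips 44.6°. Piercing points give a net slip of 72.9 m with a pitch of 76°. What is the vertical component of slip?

49.7 m

dip-slip = net slip × sin(rake) = 72.9 m × sin(76°) = 70.73 m
throw = dip-slip × sin(dip) = 70.73 × sin(44.6°) = 49.7 m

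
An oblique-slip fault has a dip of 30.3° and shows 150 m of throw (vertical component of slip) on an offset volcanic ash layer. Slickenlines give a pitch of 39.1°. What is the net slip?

dip-slip = throw / sin(dip) = 150 / sin(30.3°) = 297.3 m
net slip = dip-slip / sin(rake) = 297.3 / sin(39.1°) = 471 m

471 m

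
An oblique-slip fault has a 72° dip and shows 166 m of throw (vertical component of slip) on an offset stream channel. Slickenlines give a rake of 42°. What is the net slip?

261 m

dip-slip = throw / sin(dip) = 166 / sin(72°) = 174.5 m
net slip = dip-slip / sin(rake) = 174.5 / sin(42°) = 261 m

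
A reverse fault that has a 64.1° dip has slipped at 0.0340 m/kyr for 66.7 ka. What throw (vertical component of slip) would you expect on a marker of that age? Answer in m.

dip-slip = rate × time = 0.0340 m/kyr × 66.7 ka = 2.268 m
throw = dip-slip × sin(dip) = 2.268 × sin(64.1°) = 2.04 m

2.04 m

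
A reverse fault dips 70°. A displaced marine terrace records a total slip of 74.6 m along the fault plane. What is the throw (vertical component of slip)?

throw = dip-slip × sin(dip) = 74.6 m × sin(70°) = 70.1 m

70.1 m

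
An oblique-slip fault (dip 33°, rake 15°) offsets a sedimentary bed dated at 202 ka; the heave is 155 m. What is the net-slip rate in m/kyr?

3.54 m/kyr

dip-slip = heave / cos(dip) = 155 / cos(33°) = 184.8 m
net slip = dip-slip / sin(rake) = 184.8 / sin(15°) = 714.1 m
rate = 714.1 m / 202 ka = 0.00354 m/yr = 3.54 m/kyr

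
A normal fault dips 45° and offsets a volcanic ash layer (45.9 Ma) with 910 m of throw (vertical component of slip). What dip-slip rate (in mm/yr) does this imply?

0.0280 mm/yr

dip-slip = throw / sin(dip) = 910 m / sin(45°) = 1287 m
rate = 1287 m / 45.9 Ma = 0.0000280 m/yr = 0.0280 mm/yr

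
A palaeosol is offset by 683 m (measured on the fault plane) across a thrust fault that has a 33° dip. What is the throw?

throw = dip-slip × sin(dip) = 683 m × sin(33°) = 372 m

372 m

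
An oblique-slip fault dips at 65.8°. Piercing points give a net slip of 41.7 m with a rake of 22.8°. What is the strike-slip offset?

38.4 m

strike-slip = net slip × cos(rake) = 41.7 m × cos(22.8°) = 38.4 m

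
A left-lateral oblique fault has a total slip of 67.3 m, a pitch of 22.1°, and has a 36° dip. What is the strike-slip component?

strike-slip = net slip × cos(rake) = 67.3 m × cos(22.1°) = 62.4 m

62.4 m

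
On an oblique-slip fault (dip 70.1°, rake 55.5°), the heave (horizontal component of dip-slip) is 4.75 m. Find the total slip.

16.9 m

dip-slip = heave / cos(dip) = 4.75 / cos(70.1°) = 13.96 m
net slip = dip-slip / sin(rake) = 13.96 / sin(55.5°) = 16.9 m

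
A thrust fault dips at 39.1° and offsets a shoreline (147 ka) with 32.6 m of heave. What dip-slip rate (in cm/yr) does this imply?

dip-slip = heave / cos(dip) = 32.6 m / cos(39.1°) = 42.01 m
rate = 42.01 m / 147 ka = 0.000286 m/yr = 0.0286 cm/yr

0.0286 cm/yr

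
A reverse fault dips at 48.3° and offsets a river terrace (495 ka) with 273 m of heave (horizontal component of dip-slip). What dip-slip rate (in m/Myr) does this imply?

dip-slip = heave / cos(dip) = 273 m / cos(48.3°) = 410.4 m
rate = 410.4 m / 495 ka = 0.000829 m/yr = 829 m/Myr

829 m/Myr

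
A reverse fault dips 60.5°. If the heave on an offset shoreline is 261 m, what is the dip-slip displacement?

dip-slip = heave / cos(dip) = 261 / cos(60.5°) = 530 m

530 m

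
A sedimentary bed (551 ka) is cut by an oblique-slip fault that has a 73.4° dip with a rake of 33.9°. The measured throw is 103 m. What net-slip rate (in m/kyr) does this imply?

dip-slip = throw / sin(dip) = 103 / sin(73.4°) = 107.5 m
net slip = dip-slip / sin(rake) = 107.5 / sin(33.9°) = 192.7 m
rate = 192.7 m / 551 ka = 0.000350 m/yr = 0.350 m/kyr

0.350 m/kyr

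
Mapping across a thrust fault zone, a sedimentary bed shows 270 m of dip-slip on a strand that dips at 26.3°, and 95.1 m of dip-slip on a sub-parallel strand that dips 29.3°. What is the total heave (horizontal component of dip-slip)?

325 m

heave_A = 270 × cos(26.3°) = 242.1 m
heave_B = 95.1 × cos(29.3°) = 82.93 m
total = 242.1 + 82.93 = 325 m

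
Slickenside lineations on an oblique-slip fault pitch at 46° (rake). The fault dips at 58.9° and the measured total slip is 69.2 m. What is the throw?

dip-slip = net slip × sin(rake) = 69.2 m × sin(46°) = 49.78 m
throw = dip-slip × sin(dip) = 49.78 × sin(58.9°) = 42.6 m

42.6 m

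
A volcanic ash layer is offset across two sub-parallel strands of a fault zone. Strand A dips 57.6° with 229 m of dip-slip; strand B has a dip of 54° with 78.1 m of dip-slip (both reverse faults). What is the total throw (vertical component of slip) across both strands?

throw_A = 229 × sin(57.6°) = 193.4 m
throw_B = 78.1 × sin(54°) = 63.18 m
total = 193.4 + 63.18 = 257 m

257 m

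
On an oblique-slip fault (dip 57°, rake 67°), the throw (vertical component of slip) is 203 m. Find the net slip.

263 m

dip-slip = throw / sin(dip) = 203 / sin(57°) = 242 m
net slip = dip-slip / sin(rake) = 242 / sin(67°) = 263 m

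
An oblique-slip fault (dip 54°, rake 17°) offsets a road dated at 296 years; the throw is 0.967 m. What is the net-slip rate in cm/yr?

dip-slip = throw / sin(dip) = 0.967 / sin(54°) = 1.195 m
net slip = dip-slip / sin(rake) = 1.195 / sin(17°) = 4.088 m
rate = 4.088 m / 296 years = 0.0138 m/yr = 1.38 cm/yr

1.38 cm/yr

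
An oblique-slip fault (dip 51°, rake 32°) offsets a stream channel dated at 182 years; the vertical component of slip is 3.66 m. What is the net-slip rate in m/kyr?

dip-slip = throw / sin(dip) = 3.66 / sin(51°) = 4.710 m
net slip = dip-slip / sin(rake) = 4.710 / sin(32°) = 8.887 m
rate = 8.887 m / 182 years = 0.0488 m/yr = 48.8 m/kyr

48.8 m/kyr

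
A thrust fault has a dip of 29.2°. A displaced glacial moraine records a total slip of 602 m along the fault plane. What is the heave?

heave = dip-slip × cos(dip) = 602 m × cos(29.2°) = 525 m

525 m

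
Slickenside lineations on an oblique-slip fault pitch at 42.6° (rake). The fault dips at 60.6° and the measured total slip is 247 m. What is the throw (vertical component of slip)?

146 m

dip-slip = net slip × sin(rake) = 247 m × sin(42.6°) = 167.2 m
throw = dip-slip × sin(dip) = 167.2 × sin(60.6°) = 146 m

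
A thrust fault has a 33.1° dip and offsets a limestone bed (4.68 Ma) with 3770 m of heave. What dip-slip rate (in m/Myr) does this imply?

962 m/Myr

dip-slip = heave / cos(dip) = 3770 m / cos(33.1°) = 4500 m
rate = 4500 m / 4.68 Ma = 0.000962 m/yr = 962 m/Myr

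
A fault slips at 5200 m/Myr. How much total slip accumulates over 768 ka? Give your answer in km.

3.99 km

slip = rate × time = 5200 m/Myr × 768 ka = 3990 m = 3.99 km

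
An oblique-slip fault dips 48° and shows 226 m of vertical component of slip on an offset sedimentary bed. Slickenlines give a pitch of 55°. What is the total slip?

dip-slip = throw / sin(dip) = 226 / sin(48°) = 304.1 m
net slip = dip-slip / sin(rake) = 304.1 / sin(55°) = 371 m

371 m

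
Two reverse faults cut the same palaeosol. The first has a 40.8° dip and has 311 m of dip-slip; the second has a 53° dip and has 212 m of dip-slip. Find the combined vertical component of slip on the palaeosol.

throw_A = 311 × sin(40.8°) = 203.2 m
throw_B = 212 × sin(53°) = 169.3 m
total = 203.2 + 169.3 = 373 m

373 m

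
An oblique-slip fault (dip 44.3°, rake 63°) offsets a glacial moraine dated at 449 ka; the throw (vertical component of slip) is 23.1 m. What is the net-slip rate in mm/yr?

dip-slip = throw / sin(dip) = 23.1 / sin(44.3°) = 33.07 m
net slip = dip-slip / sin(rake) = 33.07 / sin(63°) = 37.12 m
rate = 37.12 m / 449 ka = 0.0000827 m/yr = 0.0827 mm/yr

0.0827 mm/yr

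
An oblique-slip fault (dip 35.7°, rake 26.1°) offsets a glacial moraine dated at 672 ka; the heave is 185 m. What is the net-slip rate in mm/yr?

dip-slip = heave / cos(dip) = 185 / cos(35.7°) = 227.8 m
net slip = dip-slip / sin(rake) = 227.8 / sin(26.1°) = 517.8 m
rate = 517.8 m / 672 ka = 0.000771 m/yr = 0.771 mm/yr

0.771 mm/yr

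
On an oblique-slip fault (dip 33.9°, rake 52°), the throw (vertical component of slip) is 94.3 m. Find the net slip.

dip-slip = throw / sin(dip) = 94.3 / sin(33.9°) = 169.1 m
net slip = dip-slip / sin(rake) = 169.1 / sin(52°) = 215 m

215 m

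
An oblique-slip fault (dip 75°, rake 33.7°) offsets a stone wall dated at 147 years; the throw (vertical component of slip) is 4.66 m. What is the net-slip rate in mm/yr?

dip-slip = throw / sin(dip) = 4.66 / sin(75°) = 4.824 m
net slip = dip-slip / sin(rake) = 4.824 / sin(33.7°) = 8.695 m
rate = 8.695 m / 147 years = 0.0591 m/yr = 59.1 mm/yr

59.1 mm/yr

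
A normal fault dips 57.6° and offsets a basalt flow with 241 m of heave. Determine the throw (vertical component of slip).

throw = heave × tan(dip) = 241 × tan(57.6°) = 380 m

380 m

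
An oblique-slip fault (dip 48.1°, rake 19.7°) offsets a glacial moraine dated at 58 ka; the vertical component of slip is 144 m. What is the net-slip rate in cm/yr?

dip-slip = throw / sin(dip) = 144 / sin(48.1°) = 193.5 m
net slip = dip-slip / sin(rake) = 193.5 / sin(19.7°) = 573.9 m
rate = 573.9 m / 58 ka = 0.00990 m/yr = 0.990 cm/yr

0.990 cm/yr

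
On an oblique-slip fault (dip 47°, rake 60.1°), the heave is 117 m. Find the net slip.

198 m

dip-slip = heave / cos(dip) = 117 / cos(47°) = 171.6 m
net slip = dip-slip / sin(rake) = 171.6 / sin(60.1°) = 198 m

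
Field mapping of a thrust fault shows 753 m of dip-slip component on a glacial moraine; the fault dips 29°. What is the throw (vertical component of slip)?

365 m

throw = dip-slip × sin(dip) = 753 m × sin(29°) = 365 m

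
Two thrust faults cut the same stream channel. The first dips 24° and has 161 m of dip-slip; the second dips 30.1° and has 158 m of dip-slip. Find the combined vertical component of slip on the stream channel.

145 m

throw_A = 161 × sin(24°) = 65.48 m
throw_B = 158 × sin(30.1°) = 79.24 m
total = 65.48 + 79.24 = 145 m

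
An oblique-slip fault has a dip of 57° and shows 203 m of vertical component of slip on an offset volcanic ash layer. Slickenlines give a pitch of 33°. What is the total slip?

444 m

dip-slip = throw / sin(dip) = 203 / sin(57°) = 242 m
net slip = dip-slip / sin(rake) = 242 / sin(33°) = 444 m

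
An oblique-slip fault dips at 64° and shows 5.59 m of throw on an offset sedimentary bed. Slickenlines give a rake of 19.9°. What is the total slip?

18.3 m

dip-slip = throw / sin(dip) = 5.59 / sin(64°) = 6.219 m
net slip = dip-slip / sin(rake) = 6.219 / sin(19.9°) = 18.3 m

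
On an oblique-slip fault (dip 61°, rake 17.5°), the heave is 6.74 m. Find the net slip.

46.2 m

dip-slip = heave / cos(dip) = 6.74 / cos(61°) = 13.90 m
net slip = dip-slip / sin(rake) = 13.90 / sin(17.5°) = 46.2 m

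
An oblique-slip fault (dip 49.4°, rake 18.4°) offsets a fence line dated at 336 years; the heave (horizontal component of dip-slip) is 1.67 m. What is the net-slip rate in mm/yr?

24.2 mm/yr

dip-slip = heave / cos(dip) = 1.67 / cos(49.4°) = 2.566 m
net slip = dip-slip / sin(rake) = 2.566 / sin(18.4°) = 8.130 m
rate = 8.130 m / 336 years = 0.0242 m/yr = 24.2 mm/yr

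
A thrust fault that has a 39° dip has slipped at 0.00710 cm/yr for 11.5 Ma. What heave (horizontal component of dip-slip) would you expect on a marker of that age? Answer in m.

635 m

dip-slip = rate × time = 0.00710 cm/yr × 11.5 Ma = 816.5 m
heave = dip-slip × cos(dip) = 816.5 × cos(39°) = 635 m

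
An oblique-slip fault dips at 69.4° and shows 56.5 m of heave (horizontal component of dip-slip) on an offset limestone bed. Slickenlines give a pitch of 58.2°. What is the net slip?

dip-slip = heave / cos(dip) = 56.5 / cos(69.4°) = 160.6 m
net slip = dip-slip / sin(rake) = 160.6 / sin(58.2°) = 189 m

189 m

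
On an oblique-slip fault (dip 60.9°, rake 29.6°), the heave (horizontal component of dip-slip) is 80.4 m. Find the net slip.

dip-slip = heave / cos(dip) = 80.4 / cos(60.9°) = 165.3 m
net slip = dip-slip / sin(rake) = 165.3 / sin(29.6°) = 335 m

335 m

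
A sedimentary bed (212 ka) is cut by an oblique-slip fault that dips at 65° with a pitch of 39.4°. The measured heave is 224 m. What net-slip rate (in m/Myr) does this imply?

dip-slip = heave / cos(dip) = 224 / cos(65°) = 530 m
net slip = dip-slip / sin(rake) = 530 / sin(39.4°) = 835 m
rate = 835 m / 212 ka = 0.00394 m/yr = 3940 m/Myr

3940 m/Myr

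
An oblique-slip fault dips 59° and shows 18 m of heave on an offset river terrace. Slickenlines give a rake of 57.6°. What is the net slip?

dip-slip = heave / cos(dip) = 18 / cos(59°) = 34.95 m
net slip = dip-slip / sin(rake) = 34.95 / sin(57.6°) = 41.4 m

41.4 m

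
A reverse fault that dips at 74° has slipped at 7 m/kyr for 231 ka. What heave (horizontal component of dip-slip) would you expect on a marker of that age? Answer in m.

446 m

dip-slip = rate × time = 7 m/kyr × 231 ka = 1617 m
heave = dip-slip × cos(dip) = 1617 × cos(74°) = 446 m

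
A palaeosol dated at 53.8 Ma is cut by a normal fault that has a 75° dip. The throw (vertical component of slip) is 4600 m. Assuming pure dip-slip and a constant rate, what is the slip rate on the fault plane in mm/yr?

dip-slip = throw / sin(dip) = 4600 m / sin(75°) = 4762 m
rate = 4762 m / 53.8 Ma = 0.0000885 m/yr = 0.0885 mm/yr

0.0885 mm/yr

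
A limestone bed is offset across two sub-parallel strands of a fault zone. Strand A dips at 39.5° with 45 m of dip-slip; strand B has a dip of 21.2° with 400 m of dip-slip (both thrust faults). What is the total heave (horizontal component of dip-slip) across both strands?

heave_A = 45 × cos(39.5°) = 34.72 m
heave_B = 400 × cos(21.2°) = 372.9 m
total = 34.72 + 372.9 = 408 m

408 m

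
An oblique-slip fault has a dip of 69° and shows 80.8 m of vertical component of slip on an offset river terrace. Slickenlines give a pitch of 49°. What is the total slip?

dip-slip = throw / sin(dip) = 80.8 / sin(69°) = 86.55 m
net slip = dip-slip / sin(rake) = 86.55 / sin(49°) = 115 m

115 m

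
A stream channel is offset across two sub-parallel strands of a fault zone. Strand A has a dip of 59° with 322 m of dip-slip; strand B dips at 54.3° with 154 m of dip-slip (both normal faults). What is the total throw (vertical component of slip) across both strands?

401 m

throw_A = 322 × sin(59°) = 276 m
throw_B = 154 × sin(54.3°) = 125.1 m
total = 276 + 125.1 = 401 m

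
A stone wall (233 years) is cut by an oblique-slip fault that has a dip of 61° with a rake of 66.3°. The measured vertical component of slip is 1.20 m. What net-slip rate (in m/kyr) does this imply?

6.43 m/kyr

dip-slip = throw / sin(dip) = 1.20 / sin(61°) = 1.372 m
net slip = dip-slip / sin(rake) = 1.372 / sin(66.3°) = 1.498 m
rate = 1.498 m / 233 years = 0.00643 m/yr = 6.43 m/kyr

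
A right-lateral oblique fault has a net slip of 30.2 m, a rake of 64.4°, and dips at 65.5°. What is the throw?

24.8 m

dip-slip = net slip × sin(rake) = 30.2 m × sin(64.4°) = 27.24 m
throw = dip-slip × sin(dip) = 27.24 × sin(65.5°) = 24.8 m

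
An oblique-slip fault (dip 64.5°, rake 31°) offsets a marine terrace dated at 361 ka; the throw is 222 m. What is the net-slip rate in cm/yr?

dip-slip = throw / sin(dip) = 222 / sin(64.5°) = 246 m
net slip = dip-slip / sin(rake) = 246 / sin(31°) = 477.6 m
rate = 477.6 m / 361 ka = 0.00132 m/yr = 0.132 cm/yr

0.132 cm/yr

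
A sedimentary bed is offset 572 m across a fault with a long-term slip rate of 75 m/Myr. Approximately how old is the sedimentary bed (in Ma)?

7.63 Ma

age = offset / rate = 572 m / (75 m/Myr) = 7.63e+06 yr = 7.63 Ma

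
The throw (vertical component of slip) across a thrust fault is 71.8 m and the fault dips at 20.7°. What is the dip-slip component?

203 m

dip-slip = throw / sin(dip) = 71.8 / sin(20.7°) = 203 m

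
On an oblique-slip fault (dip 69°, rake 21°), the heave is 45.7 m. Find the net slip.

dip-slip = heave / cos(dip) = 45.7 / cos(69°) = 127.5 m
net slip = dip-slip / sin(rake) = 127.5 / sin(21°) = 356 m

356 m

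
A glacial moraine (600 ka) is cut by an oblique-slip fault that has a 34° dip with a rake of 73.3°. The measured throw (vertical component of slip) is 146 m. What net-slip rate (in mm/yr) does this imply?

dip-slip = throw / sin(dip) = 146 / sin(34°) = 261.1 m
net slip = dip-slip / sin(rake) = 261.1 / sin(73.3°) = 272.6 m
rate = 272.6 m / 600 ka = 0.000454 m/yr = 0.454 mm/yr

0.454 mm/yr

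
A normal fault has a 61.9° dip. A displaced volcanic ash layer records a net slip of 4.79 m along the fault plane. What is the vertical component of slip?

4.23 m

throw = dip-slip × sin(dip) = 4.79 m × sin(61.9°) = 4.23 m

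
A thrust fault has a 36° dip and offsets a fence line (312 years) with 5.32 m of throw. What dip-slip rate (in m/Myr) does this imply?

29000 m/Myr

dip-slip = throw / sin(dip) = 5.32 m / sin(36°) = 9.051 m
rate = 9.051 m / 312 years = 0.0290 m/yr = 29000 m/Myr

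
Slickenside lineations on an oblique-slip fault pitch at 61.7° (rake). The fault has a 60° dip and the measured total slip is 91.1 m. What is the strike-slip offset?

43.2 m

strike-slip = net slip × cos(rake) = 91.1 m × cos(61.7°) = 43.2 m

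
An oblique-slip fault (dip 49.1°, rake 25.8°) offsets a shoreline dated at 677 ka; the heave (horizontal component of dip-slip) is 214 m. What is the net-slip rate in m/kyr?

dip-slip = heave / cos(dip) = 214 / cos(49.1°) = 326.8 m
net slip = dip-slip / sin(rake) = 326.8 / sin(25.8°) = 751 m
rate = 751 m / 677 ka = 0.00111 m/yr = 1.11 m/kyr

1.11 m/kyr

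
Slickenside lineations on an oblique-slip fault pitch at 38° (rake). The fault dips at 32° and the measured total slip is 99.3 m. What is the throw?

32.4 m

dip-slip = net slip × sin(rake) = 99.3 m × sin(38°) = 61.14 m
throw = dip-slip × sin(dip) = 61.14 × sin(32°) = 32.4 m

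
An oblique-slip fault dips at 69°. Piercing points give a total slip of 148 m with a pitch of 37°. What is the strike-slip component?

118 m

strike-slip = net slip × cos(rake) = 148 m × cos(37°) = 118 m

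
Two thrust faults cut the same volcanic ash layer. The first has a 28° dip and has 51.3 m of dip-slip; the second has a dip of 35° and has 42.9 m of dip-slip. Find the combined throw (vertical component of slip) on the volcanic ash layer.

throw_A = 51.3 × sin(28°) = 24.08 m
throw_B = 42.9 × sin(35°) = 24.61 m
total = 24.08 + 24.61 = 48.7 m

48.7 m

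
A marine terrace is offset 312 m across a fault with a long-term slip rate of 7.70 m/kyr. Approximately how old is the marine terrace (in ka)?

40.5 ka

age = offset / rate = 312 m / (7.70 m/kyr) = 40500 yr = 40.5 ka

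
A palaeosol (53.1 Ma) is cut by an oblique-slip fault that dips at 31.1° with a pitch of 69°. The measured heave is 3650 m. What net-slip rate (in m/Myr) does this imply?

86 m/Myr

dip-slip = heave / cos(dip) = 3650 / cos(31.1°) = 4263 m
net slip = dip-slip / sin(rake) = 4263 / sin(69°) = 4566 m
rate = 4566 m / 53.1 Ma = 0.0000860 m/yr = 86 m/Myr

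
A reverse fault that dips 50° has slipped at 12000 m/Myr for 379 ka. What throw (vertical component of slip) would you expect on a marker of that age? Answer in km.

dip-slip = rate × time = 12000 m/Myr × 379 ka = 4548 m
throw = dip-slip × sin(dip) = 4548 × sin(50°) = 3480 m = 3.48 km

3.48 km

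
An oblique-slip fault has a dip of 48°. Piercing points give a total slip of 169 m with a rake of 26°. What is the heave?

49.6 m

dip-slip = net slip × sin(rake) = 169 m × sin(26°) = 74.08 m
heave = dip-slip × cos(dip) = 74.08 × cos(48°) = 49.6 m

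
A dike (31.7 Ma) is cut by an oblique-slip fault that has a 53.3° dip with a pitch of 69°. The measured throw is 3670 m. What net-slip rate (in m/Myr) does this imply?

155 m/Myr

dip-slip = throw / sin(dip) = 3670 / sin(53.3°) = 4577 m
net slip = dip-slip / sin(rake) = 4577 / sin(69°) = 4903 m
rate = 4903 m / 31.7 Ma = 0.000155 m/yr = 155 m/Myr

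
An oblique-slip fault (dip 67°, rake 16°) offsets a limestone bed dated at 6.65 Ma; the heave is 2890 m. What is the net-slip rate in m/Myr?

4040 m/Myr

dip-slip = heave / cos(dip) = 2890 / cos(67°) = 7396 m
net slip = dip-slip / sin(rake) = 7396 / sin(16°) = 26830 m
rate = 26830 m / 6.65 Ma = 0.00404 m/yr = 4040 m/Myr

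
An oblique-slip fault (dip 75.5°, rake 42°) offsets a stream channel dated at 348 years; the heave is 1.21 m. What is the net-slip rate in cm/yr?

dip-slip = heave / cos(dip) = 1.21 / cos(75.5°) = 4.833 m
net slip = dip-slip / sin(rake) = 4.833 / sin(42°) = 7.222 m
rate = 7.222 m / 348 years = 0.0208 m/yr = 2.08 cm/yr

2.08 cm/yr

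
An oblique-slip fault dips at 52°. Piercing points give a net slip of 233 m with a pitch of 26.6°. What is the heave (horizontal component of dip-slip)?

dip-slip = net slip × sin(rake) = 233 m × sin(26.6°) = 104.3 m
heave = dip-slip × cos(dip) = 104.3 × cos(52°) = 64.2 m

64.2 m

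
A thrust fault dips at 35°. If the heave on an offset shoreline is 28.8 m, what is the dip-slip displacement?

dip-slip = heave / cos(dip) = 28.8 / cos(35°) = 35.2 m

35.2 m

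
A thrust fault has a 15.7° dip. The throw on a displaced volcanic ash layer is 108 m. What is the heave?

heave = throw / tan(dip) = 108 / tan(15.7°) = 384 m

384 m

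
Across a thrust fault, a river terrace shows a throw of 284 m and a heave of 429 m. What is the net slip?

514 m

net slip = √(throw² + heave²) = √(284² + 429²) = 514 m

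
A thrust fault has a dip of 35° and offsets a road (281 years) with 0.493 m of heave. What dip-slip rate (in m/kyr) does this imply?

dip-slip = heave / cos(dip) = 0.493 m / cos(35°) = 0.6018 m
rate = 0.6018 m / 281 years = 0.00214 m/yr = 2.14 m/kyr

2.14 m/kyr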